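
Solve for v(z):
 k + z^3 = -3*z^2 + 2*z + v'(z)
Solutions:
 v(z) = C1 + k*z + z^4/4 + z^3 - z^2


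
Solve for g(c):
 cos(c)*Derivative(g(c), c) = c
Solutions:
 g(c) = C1 + Integral(c/cos(c), c)


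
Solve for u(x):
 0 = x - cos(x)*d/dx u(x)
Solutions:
 u(x) = C1 + Integral(x/cos(x), x)


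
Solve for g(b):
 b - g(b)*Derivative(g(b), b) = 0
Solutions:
 g(b) = -sqrt(C1 + b^2)
 g(b) = sqrt(C1 + b^2)


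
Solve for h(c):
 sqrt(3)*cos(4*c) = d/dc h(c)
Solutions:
 h(c) = C1 + sqrt(3)*sin(4*c)/4


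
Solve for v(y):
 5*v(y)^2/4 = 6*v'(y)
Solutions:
 v(y) = -24/(C1 + 5*y)


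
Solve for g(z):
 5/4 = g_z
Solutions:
 g(z) = C1 + 5*z/4


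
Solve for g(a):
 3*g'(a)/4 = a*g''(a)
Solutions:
 g(a) = C1 + C2*a^(7/4)


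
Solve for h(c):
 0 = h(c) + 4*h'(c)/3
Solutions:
 h(c) = C1*exp(-3*c/4)


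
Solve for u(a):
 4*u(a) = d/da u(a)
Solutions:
 u(a) = C1*exp(4*a)


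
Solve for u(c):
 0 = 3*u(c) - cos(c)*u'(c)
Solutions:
 u(c) = C1*(sin(c) + 1)^(3/2)/(sin(c) - 1)^(3/2)


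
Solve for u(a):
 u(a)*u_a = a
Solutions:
 u(a) = -sqrt(C1 + a^2)
 u(a) = sqrt(C1 + a^2)


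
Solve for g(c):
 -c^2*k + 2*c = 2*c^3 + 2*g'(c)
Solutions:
 g(c) = C1 - c^4/4 - c^3*k/6 + c^2/2


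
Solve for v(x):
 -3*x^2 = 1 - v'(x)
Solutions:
 v(x) = C1 + x^3 + x


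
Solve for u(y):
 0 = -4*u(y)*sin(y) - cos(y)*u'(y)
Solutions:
 u(y) = C1*cos(y)^4


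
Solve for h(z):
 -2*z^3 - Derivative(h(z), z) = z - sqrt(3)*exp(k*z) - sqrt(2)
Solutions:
 h(z) = C1 - z^4/2 - z^2/2 + sqrt(2)*z + sqrt(3)*exp(k*z)/k


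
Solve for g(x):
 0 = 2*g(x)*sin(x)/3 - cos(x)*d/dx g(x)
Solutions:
 g(x) = C1/cos(x)^(2/3)


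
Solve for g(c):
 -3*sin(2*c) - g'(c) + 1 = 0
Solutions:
 g(c) = C1 + c + 3*cos(2*c)/2


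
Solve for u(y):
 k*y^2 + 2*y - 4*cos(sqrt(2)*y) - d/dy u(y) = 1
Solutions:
 u(y) = C1 + k*y^3/3 + y^2 - y - 2*sqrt(2)*sin(sqrt(2)*y)


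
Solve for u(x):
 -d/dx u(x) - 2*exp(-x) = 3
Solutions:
 u(x) = C1 - 3*x + 2*exp(-x)


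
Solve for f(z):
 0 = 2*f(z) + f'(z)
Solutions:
 f(z) = C1*exp(-2*z)


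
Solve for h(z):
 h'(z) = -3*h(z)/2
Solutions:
 h(z) = C1*exp(-3*z/2)


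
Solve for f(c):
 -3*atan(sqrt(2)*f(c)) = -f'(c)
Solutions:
 Integral(1/atan(sqrt(2)*_y), (_y, f(c))) = C1 + 3*c


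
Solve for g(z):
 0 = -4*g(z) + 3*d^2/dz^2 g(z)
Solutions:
 g(z) = C1*exp(-2*sqrt(3)*z/3) + C2*exp(2*sqrt(3)*z/3)


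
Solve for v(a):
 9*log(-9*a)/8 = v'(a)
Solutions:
 v(a) = C1 + 9*a*log(-a)/8 + 9*a*(-1 + 2*log(3))/8


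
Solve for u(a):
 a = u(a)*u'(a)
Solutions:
 u(a) = -sqrt(C1 + a^2)
 u(a) = sqrt(C1 + a^2)


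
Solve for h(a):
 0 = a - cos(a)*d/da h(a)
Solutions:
 h(a) = C1 + Integral(a/cos(a), a)


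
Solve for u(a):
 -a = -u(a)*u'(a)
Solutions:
 u(a) = -sqrt(C1 + a^2)
 u(a) = sqrt(C1 + a^2)


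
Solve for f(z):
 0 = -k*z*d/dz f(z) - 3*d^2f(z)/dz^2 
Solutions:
 f(z) = Piecewise((-sqrt(6)*sqrt(pi)*C1*erf(sqrt(6)*sqrt(k)*z/6)/(2*sqrt(k)) - C2, (k > 0) | (k < 0)), (-C1*z - C2, True))


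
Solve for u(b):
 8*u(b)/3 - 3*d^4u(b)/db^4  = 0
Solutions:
 u(b) = C1*exp(-2^(3/4)*sqrt(3)*b/3) + C2*exp(2^(3/4)*sqrt(3)*b/3) + C3*sin(2^(3/4)*sqrt(3)*b/3) + C4*cos(2^(3/4)*sqrt(3)*b/3)


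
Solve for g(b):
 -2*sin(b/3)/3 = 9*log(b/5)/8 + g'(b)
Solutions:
 g(b) = C1 - 9*b*log(b)/8 + 9*b/8 + 9*b*log(5)/8 + 2*cos(b/3)


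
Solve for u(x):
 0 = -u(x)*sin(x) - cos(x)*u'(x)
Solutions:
 u(x) = C1*cos(x)


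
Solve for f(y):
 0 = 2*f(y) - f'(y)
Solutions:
 f(y) = C1*exp(2*y)


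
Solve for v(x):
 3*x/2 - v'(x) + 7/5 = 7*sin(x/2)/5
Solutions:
 v(x) = C1 + 3*x^2/4 + 7*x/5 + 14*cos(x/2)/5


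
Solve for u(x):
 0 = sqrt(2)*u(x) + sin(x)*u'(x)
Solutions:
 u(x) = C1*(cos(x) + 1)^(sqrt(2)/2)/(cos(x) - 1)^(sqrt(2)/2)


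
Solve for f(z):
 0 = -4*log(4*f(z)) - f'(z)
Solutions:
 Integral(1/(log(_y) + 2*log(2)), (_y, f(z)))/4 = C1 - z


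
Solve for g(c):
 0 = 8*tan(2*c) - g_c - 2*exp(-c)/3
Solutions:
 g(c) = C1 + 2*log(tan(2*c)^2 + 1) + 2*exp(-c)/3


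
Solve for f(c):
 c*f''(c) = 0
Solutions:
 f(c) = C1 + C2*c


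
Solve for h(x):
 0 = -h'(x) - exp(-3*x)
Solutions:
 h(x) = C1 + exp(-3*x)/3


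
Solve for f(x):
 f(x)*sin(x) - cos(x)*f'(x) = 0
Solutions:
 f(x) = C1/cos(x)


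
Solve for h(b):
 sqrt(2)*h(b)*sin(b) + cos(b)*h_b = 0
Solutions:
 h(b) = C1*cos(b)^(sqrt(2))


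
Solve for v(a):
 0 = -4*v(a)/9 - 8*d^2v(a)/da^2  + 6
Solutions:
 v(a) = C1*sin(sqrt(2)*a/6) + C2*cos(sqrt(2)*a/6) + 27/2


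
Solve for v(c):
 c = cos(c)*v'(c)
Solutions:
 v(c) = C1 + Integral(c/cos(c), c)


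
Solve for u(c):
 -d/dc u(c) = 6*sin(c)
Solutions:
 u(c) = C1 + 6*cos(c)


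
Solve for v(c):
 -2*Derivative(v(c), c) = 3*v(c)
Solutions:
 v(c) = C1*exp(-3*c/2)


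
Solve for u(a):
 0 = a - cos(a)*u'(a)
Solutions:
 u(a) = C1 + Integral(a/cos(a), a)


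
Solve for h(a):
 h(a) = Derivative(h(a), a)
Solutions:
 h(a) = C1*exp(a)


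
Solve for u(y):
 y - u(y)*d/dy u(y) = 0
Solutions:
 u(y) = -sqrt(C1 + y^2)
 u(y) = sqrt(C1 + y^2)


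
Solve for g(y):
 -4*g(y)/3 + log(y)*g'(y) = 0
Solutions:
 g(y) = C1*exp(4*li(y)/3)


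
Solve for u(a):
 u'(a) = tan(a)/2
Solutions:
 u(a) = C1 - log(cos(a))/2


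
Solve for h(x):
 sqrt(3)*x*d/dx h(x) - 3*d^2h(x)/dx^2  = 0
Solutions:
 h(x) = C1 + C2*erfi(sqrt(2)*3^(3/4)*x/6)


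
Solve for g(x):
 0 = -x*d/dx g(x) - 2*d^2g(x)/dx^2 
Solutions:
 g(x) = C1 + C2*erf(x/2)


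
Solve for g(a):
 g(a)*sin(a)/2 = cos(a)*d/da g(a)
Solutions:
 g(a) = C1/sqrt(cos(a))


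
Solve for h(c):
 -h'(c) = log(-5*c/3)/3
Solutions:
 h(c) = C1 - c*log(-c)/3 + c*(-log(5) + 1 + log(3))/3


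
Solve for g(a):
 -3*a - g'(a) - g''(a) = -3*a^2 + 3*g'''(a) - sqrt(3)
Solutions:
 g(a) = C1 + a^3 - 9*a^2/2 - 9*a + sqrt(3)*a + (C2*sin(sqrt(11)*a/6) + C3*cos(sqrt(11)*a/6))*exp(-a/6)


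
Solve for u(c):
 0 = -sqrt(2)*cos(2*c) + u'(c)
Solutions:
 u(c) = C1 + sqrt(2)*sin(2*c)/2


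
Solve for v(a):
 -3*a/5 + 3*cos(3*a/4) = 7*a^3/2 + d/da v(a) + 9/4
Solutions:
 v(a) = C1 - 7*a^4/8 - 3*a^2/10 - 9*a/4 + 4*sin(3*a/4)


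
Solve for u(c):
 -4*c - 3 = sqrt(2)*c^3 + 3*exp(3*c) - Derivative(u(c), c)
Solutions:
 u(c) = C1 + sqrt(2)*c^4/4 + 2*c^2 + 3*c + exp(3*c)


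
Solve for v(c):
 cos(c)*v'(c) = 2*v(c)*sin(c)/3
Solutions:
 v(c) = C1/cos(c)^(2/3)


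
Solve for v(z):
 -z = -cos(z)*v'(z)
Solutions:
 v(z) = C1 + Integral(z/cos(z), z)


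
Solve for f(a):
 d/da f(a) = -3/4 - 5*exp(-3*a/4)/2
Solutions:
 f(a) = C1 - 3*a/4 + 10*exp(-3*a/4)/3


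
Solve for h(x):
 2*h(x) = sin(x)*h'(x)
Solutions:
 h(x) = C1*(cos(x) - 1)/(cos(x) + 1)


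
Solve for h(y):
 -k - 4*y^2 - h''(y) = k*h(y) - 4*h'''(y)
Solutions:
 h(y) = C1*exp(y*(-(-216*k + sqrt((216*k + 1)^2 - 1) - 1)^(1/3) + 1 - 1/(-216*k + sqrt((216*k + 1)^2 - 1) - 1)^(1/3))/12) + C2*exp(y*((-216*k + sqrt((216*k + 1)^2 - 1) - 1)^(1/3) - sqrt(3)*I*(-216*k + sqrt((216*k + 1)^2 - 1) - 1)^(1/3) + 2 - 4/((-1 + sqrt(3)*I)*(-216*k + sqrt((216*k + 1)^2 - 1) - 1)^(1/3)))/24) + C3*exp(y*((-216*k + sqrt((216*k + 1)^2 - 1) - 1)^(1/3) + sqrt(3)*I*(-216*k + sqrt((216*k + 1)^2 - 1) - 1)^(1/3) + 2 + 4/((1 + sqrt(3)*I)*(-216*k + sqrt((216*k + 1)^2 - 1) - 1)^(1/3)))/24) - 1 - 4*y^2/k + 8/k^2


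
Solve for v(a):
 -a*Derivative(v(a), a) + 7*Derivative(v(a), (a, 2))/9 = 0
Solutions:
 v(a) = C1 + C2*erfi(3*sqrt(14)*a/14)


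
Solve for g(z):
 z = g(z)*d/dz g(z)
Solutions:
 g(z) = -sqrt(C1 + z^2)
 g(z) = sqrt(C1 + z^2)


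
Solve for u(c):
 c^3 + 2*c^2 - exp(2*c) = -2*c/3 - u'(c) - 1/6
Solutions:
 u(c) = C1 - c^4/4 - 2*c^3/3 - c^2/3 - c/6 + exp(2*c)/2


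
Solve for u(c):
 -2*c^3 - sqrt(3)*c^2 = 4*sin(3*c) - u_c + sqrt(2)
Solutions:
 u(c) = C1 + c^4/2 + sqrt(3)*c^3/3 + sqrt(2)*c - 4*cos(3*c)/3


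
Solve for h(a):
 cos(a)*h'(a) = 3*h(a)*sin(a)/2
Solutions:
 h(a) = C1/cos(a)^(3/2)


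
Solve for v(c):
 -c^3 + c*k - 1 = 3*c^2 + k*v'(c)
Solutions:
 v(c) = C1 - c^4/(4*k) - c^3/k + c^2/2 - c/k


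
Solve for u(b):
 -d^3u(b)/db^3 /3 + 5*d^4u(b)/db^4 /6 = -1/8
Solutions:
 u(b) = C1 + C2*b + C3*b^2 + C4*exp(2*b/5) + b^3/16


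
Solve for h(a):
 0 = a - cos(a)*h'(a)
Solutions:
 h(a) = C1 + Integral(a/cos(a), a)


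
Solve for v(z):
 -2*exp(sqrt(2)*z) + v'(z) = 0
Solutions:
 v(z) = C1 + sqrt(2)*exp(sqrt(2)*z)


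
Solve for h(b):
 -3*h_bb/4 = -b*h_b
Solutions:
 h(b) = C1 + C2*erfi(sqrt(6)*b/3)


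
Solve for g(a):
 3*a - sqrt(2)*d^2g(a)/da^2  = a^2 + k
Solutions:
 g(a) = C1 + C2*a - sqrt(2)*a^4/24 + sqrt(2)*a^3/4 - sqrt(2)*a^2*k/4


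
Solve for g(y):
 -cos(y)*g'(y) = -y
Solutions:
 g(y) = C1 + Integral(y/cos(y), y)


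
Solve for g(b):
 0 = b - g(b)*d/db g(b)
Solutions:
 g(b) = -sqrt(C1 + b^2)
 g(b) = sqrt(C1 + b^2)


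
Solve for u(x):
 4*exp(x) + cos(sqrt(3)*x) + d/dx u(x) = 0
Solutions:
 u(x) = C1 - 4*exp(x) - sqrt(3)*sin(sqrt(3)*x)/3


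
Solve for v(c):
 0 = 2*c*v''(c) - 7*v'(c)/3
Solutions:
 v(c) = C1 + C2*c^(13/6)


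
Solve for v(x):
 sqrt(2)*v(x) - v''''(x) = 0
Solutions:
 v(x) = C1*exp(-2^(1/8)*x) + C2*exp(2^(1/8)*x) + C3*sin(2^(1/8)*x) + C4*cos(2^(1/8)*x)


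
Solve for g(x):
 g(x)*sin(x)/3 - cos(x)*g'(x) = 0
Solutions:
 g(x) = C1/cos(x)^(1/3)


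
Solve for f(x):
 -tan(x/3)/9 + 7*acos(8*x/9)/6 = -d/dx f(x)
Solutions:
 f(x) = C1 - 7*x*acos(8*x/9)/6 + 7*sqrt(81 - 64*x^2)/48 - log(cos(x/3))/3


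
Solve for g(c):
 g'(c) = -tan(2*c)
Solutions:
 g(c) = C1 + log(cos(2*c))/2


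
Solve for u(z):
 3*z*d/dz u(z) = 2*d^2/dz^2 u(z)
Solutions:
 u(z) = C1 + C2*erfi(sqrt(3)*z/2)


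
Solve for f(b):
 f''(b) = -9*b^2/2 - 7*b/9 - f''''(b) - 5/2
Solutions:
 f(b) = C1 + C2*b + C3*sin(b) + C4*cos(b) - 3*b^4/8 - 7*b^3/54 + 13*b^2/4


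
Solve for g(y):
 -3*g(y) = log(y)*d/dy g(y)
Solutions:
 g(y) = C1*exp(-3*li(y))


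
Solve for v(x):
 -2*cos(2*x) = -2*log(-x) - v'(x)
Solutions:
 v(x) = C1 - 2*x*log(-x) + 2*x + sin(2*x)


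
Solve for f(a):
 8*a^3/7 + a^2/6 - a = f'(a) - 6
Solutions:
 f(a) = C1 + 2*a^4/7 + a^3/18 - a^2/2 + 6*a


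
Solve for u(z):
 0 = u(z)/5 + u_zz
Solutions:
 u(z) = C1*sin(sqrt(5)*z/5) + C2*cos(sqrt(5)*z/5)


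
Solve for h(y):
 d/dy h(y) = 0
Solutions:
 h(y) = C1


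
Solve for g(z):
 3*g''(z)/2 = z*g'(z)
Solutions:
 g(z) = C1 + C2*erfi(sqrt(3)*z/3)


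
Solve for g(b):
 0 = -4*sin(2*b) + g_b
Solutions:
 g(b) = C1 - 2*cos(2*b)


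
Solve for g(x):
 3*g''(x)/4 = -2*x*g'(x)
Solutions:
 g(x) = C1 + C2*erf(2*sqrt(3)*x/3)


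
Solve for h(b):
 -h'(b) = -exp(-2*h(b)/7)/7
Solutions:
 h(b) = 7*log(-sqrt(C1 + b)) - 7*log(7) + 7*log(2)/2
 h(b) = 7*log(C1 + b)/2 - 7*log(7) + 7*log(2)/2


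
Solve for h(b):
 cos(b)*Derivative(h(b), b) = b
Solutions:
 h(b) = C1 + Integral(b/cos(b), b)


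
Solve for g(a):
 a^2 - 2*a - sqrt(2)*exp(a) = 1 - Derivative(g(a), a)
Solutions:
 g(a) = C1 - a^3/3 + a^2 + a + sqrt(2)*exp(a)


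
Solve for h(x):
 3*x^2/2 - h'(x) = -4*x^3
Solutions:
 h(x) = C1 + x^4 + x^3/2


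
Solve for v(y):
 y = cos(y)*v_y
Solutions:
 v(y) = C1 + Integral(y/cos(y), y)


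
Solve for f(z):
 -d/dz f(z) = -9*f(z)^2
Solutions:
 f(z) = -1/(C1 + 9*z)


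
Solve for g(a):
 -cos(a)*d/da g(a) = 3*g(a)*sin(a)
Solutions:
 g(a) = C1*cos(a)^3


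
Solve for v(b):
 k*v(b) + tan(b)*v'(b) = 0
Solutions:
 v(b) = C1*exp(-k*log(sin(b)))


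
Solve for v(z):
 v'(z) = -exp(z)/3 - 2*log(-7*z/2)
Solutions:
 v(z) = C1 - 2*z*log(-z) + 2*z*(-log(7) + log(2) + 1) - exp(z)/3


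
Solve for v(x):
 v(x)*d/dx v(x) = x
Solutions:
 v(x) = -sqrt(C1 + x^2)
 v(x) = sqrt(C1 + x^2)


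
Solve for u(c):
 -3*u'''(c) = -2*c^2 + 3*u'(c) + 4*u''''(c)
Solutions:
 u(c) = C1 + C2*exp(c*(-2 + (4*sqrt(39) + 25)^(-1/3) + (4*sqrt(39) + 25)^(1/3))/8)*sin(sqrt(3)*c*(-(4*sqrt(39) + 25)^(1/3) + (4*sqrt(39) + 25)^(-1/3))/8) + C3*exp(c*(-2 + (4*sqrt(39) + 25)^(-1/3) + (4*sqrt(39) + 25)^(1/3))/8)*cos(sqrt(3)*c*(-(4*sqrt(39) + 25)^(1/3) + (4*sqrt(39) + 25)^(-1/3))/8) + C4*exp(-c*((4*sqrt(39) + 25)^(-1/3) + 1 + (4*sqrt(39) + 25)^(1/3))/4) + 2*c^3/9 - 4*c/3


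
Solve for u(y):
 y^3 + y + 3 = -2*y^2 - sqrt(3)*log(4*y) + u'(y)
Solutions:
 u(y) = C1 + y^4/4 + 2*y^3/3 + y^2/2 + sqrt(3)*y*log(y) - sqrt(3)*y + 2*sqrt(3)*y*log(2) + 3*y


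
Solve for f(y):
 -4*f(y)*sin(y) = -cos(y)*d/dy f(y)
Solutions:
 f(y) = C1/cos(y)^4


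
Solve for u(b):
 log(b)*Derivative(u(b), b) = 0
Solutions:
 u(b) = C1


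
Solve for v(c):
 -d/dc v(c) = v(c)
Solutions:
 v(c) = C1*exp(-c)


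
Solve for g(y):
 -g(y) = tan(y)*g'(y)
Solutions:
 g(y) = C1/sin(y)


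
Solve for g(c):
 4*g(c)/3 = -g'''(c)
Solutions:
 g(c) = C3*exp(-6^(2/3)*c/3) + (C1*sin(2^(2/3)*3^(1/6)*c/2) + C2*cos(2^(2/3)*3^(1/6)*c/2))*exp(6^(2/3)*c/6)


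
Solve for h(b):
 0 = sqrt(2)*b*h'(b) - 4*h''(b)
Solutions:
 h(b) = C1 + C2*erfi(2^(3/4)*b/4)


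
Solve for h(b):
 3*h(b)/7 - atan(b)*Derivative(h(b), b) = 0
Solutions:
 h(b) = C1*exp(3*Integral(1/atan(b), b)/7)


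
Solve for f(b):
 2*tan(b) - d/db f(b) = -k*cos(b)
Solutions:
 f(b) = C1 + k*sin(b) - 2*log(cos(b))


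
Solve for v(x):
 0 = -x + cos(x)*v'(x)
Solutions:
 v(x) = C1 + Integral(x/cos(x), x)


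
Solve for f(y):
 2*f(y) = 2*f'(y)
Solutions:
 f(y) = C1*exp(y)


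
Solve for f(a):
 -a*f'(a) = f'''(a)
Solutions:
 f(a) = C1 + Integral(C2*airyai(-a) + C3*airybi(-a), a)


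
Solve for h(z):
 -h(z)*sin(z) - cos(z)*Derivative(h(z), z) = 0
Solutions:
 h(z) = C1*cos(z)


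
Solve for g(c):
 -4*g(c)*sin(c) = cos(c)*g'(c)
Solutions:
 g(c) = C1*cos(c)^4


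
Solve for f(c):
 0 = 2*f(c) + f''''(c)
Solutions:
 f(c) = (C1*sin(2^(3/4)*c/2) + C2*cos(2^(3/4)*c/2))*exp(-2^(3/4)*c/2) + (C3*sin(2^(3/4)*c/2) + C4*cos(2^(3/4)*c/2))*exp(2^(3/4)*c/2)


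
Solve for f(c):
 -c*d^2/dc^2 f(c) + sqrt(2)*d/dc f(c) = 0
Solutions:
 f(c) = C1 + C2*c^(1 + sqrt(2))


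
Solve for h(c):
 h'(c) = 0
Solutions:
 h(c) = C1


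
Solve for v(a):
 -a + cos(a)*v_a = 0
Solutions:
 v(a) = C1 + Integral(a/cos(a), a)


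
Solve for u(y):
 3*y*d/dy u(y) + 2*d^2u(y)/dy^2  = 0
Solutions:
 u(y) = C1 + C2*erf(sqrt(3)*y/2)


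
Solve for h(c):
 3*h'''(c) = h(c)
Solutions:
 h(c) = C3*exp(3^(2/3)*c/3) + (C1*sin(3^(1/6)*c/2) + C2*cos(3^(1/6)*c/2))*exp(-3^(2/3)*c/6)


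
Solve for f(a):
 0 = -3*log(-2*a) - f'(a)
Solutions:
 f(a) = C1 - 3*a*log(-a) + 3*a*(1 - log(2))


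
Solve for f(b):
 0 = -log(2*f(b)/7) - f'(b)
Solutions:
 Integral(1/(log(_y) - log(7) + log(2)), (_y, f(b))) = C1 - b


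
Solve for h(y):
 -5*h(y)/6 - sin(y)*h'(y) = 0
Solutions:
 h(y) = C1*(cos(y) + 1)^(5/12)/(cos(y) - 1)^(5/12)


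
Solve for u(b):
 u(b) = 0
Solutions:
 u(b) = 0


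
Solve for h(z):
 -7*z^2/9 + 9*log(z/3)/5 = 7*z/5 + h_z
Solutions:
 h(z) = C1 - 7*z^3/27 - 7*z^2/10 + 9*z*log(z)/5 - 9*z*log(3)/5 - 9*z/5


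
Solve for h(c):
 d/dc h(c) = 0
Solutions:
 h(c) = C1


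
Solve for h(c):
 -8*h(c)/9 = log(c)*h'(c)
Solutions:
 h(c) = C1*exp(-8*li(c)/9)


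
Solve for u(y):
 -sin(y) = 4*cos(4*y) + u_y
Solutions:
 u(y) = C1 - sin(4*y) + cos(y)


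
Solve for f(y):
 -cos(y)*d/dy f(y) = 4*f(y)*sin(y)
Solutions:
 f(y) = C1*cos(y)^4


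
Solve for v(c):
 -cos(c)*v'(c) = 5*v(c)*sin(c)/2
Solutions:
 v(c) = C1*cos(c)^(5/2)


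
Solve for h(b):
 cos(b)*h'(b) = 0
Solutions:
 h(b) = C1


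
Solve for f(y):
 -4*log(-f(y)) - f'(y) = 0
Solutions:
 -li(-f(y)) = C1 - 4*y


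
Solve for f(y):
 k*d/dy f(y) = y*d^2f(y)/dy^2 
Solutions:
 f(y) = C1 + y^(re(k) + 1)*(C2*sin(log(y)*Abs(im(k))) + C3*cos(log(y)*im(k)))


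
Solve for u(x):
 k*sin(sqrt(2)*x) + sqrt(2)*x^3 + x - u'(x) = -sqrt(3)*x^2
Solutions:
 u(x) = C1 - sqrt(2)*k*cos(sqrt(2)*x)/2 + sqrt(2)*x^4/4 + sqrt(3)*x^3/3 + x^2/2


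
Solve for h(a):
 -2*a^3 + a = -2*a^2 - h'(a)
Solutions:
 h(a) = C1 + a^4/2 - 2*a^3/3 - a^2/2


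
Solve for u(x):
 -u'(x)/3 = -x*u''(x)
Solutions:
 u(x) = C1 + C2*x^(4/3)


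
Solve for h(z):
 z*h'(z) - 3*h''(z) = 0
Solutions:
 h(z) = C1 + C2*erfi(sqrt(6)*z/6)


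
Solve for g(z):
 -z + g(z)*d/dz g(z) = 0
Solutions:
 g(z) = -sqrt(C1 + z^2)
 g(z) = sqrt(C1 + z^2)


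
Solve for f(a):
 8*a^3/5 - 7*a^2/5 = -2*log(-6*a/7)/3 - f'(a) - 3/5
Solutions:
 f(a) = C1 - 2*a^4/5 + 7*a^3/15 - 2*a*log(-a)/3 + a*(-10*log(6) + 1 + 10*log(7))/15


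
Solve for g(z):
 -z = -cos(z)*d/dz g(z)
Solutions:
 g(z) = C1 + Integral(z/cos(z), z)


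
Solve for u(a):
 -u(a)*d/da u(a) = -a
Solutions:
 u(a) = -sqrt(C1 + a^2)
 u(a) = sqrt(C1 + a^2)


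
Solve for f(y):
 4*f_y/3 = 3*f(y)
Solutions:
 f(y) = C1*exp(9*y/4)


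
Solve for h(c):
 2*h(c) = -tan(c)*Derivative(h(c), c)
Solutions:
 h(c) = C1/sin(c)^2


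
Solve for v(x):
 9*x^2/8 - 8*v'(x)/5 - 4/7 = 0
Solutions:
 v(x) = C1 + 15*x^3/64 - 5*x/14


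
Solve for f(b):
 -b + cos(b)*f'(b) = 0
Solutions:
 f(b) = C1 + Integral(b/cos(b), b)


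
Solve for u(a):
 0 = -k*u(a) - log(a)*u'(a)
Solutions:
 u(a) = C1*exp(-k*li(a))


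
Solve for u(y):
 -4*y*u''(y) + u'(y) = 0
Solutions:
 u(y) = C1 + C2*y^(5/4)


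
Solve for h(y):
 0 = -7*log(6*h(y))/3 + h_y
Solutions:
 -3*Integral(1/(log(_y) + log(6)), (_y, h(y)))/7 = C1 - y


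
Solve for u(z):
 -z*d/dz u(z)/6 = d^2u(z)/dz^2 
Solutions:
 u(z) = C1 + C2*erf(sqrt(3)*z/6)


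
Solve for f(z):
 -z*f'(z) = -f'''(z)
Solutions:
 f(z) = C1 + Integral(C2*airyai(z) + C3*airybi(z), z)


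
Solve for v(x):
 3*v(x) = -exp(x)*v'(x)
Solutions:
 v(x) = C1*exp(3*exp(-x))


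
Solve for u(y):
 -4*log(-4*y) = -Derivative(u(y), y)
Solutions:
 u(y) = C1 + 4*y*log(-y) + 4*y*(-1 + 2*log(2))


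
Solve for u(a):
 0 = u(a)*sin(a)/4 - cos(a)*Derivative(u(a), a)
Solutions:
 u(a) = C1/cos(a)^(1/4)


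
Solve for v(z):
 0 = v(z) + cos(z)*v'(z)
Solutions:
 v(z) = C1*sqrt(sin(z) - 1)/sqrt(sin(z) + 1)


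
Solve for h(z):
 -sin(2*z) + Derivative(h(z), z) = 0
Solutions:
 h(z) = C1 - cos(2*z)/2


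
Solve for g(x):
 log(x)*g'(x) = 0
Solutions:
 g(x) = C1


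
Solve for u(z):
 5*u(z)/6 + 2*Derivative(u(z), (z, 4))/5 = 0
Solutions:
 u(z) = (C1*sin(3^(3/4)*sqrt(5)*z/6) + C2*cos(3^(3/4)*sqrt(5)*z/6))*exp(-3^(3/4)*sqrt(5)*z/6) + (C3*sin(3^(3/4)*sqrt(5)*z/6) + C4*cos(3^(3/4)*sqrt(5)*z/6))*exp(3^(3/4)*sqrt(5)*z/6)


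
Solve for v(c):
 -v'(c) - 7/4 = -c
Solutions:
 v(c) = C1 + c^2/2 - 7*c/4


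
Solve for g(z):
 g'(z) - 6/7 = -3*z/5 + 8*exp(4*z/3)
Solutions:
 g(z) = C1 - 3*z^2/10 + 6*z/7 + 6*exp(4*z/3)


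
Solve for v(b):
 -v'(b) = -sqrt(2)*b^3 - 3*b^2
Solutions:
 v(b) = C1 + sqrt(2)*b^4/4 + b^3


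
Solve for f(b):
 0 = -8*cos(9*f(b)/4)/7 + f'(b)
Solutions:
 -8*b/7 - 2*log(sin(9*f(b)/4) - 1)/9 + 2*log(sin(9*f(b)/4) + 1)/9 = C1


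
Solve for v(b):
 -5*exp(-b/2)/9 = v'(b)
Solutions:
 v(b) = C1 + 10*exp(-b/2)/9


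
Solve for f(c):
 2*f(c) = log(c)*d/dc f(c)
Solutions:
 f(c) = C1*exp(2*li(c))


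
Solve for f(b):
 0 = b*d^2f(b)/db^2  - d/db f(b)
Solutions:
 f(b) = C1 + C2*b^2


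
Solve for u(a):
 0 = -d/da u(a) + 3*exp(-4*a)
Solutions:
 u(a) = C1 - 3*exp(-4*a)/4


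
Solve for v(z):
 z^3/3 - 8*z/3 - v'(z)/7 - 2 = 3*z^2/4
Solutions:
 v(z) = C1 + 7*z^4/12 - 7*z^3/4 - 28*z^2/3 - 14*z


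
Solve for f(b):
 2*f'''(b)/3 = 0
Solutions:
 f(b) = C1 + C2*b + C3*b^2


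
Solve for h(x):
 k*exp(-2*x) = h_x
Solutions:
 h(x) = C1 - k*exp(-2*x)/2


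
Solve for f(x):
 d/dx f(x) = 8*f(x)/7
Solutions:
 f(x) = C1*exp(8*x/7)


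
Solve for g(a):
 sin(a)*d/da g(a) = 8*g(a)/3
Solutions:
 g(a) = C1*(cos(a) - 1)^(4/3)/(cos(a) + 1)^(4/3)


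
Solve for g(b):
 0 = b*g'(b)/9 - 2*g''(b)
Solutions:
 g(b) = C1 + C2*erfi(b/6)


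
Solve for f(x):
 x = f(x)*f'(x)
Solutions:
 f(x) = -sqrt(C1 + x^2)
 f(x) = sqrt(C1 + x^2)


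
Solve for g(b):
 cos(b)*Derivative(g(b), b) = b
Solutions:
 g(b) = C1 + Integral(b/cos(b), b)


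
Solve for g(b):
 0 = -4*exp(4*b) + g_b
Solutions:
 g(b) = C1 + exp(4*b)


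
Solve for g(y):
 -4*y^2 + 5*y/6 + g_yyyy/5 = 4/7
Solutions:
 g(y) = C1 + C2*y + C3*y^2 + C4*y^3 + y^6/18 - 5*y^5/144 + 5*y^4/42


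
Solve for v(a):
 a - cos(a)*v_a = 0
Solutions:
 v(a) = C1 + Integral(a/cos(a), a)


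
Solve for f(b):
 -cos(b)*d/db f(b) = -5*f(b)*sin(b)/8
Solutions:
 f(b) = C1/cos(b)^(5/8)


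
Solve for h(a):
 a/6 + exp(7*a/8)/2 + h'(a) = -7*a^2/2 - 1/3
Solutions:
 h(a) = C1 - 7*a^3/6 - a^2/12 - a/3 - 4*exp(7*a/8)/7


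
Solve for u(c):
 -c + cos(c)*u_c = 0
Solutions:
 u(c) = C1 + Integral(c/cos(c), c)


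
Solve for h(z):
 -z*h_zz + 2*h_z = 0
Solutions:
 h(z) = C1 + C2*z^3


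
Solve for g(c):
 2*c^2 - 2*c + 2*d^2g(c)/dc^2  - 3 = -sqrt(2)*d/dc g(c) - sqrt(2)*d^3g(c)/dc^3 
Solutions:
 g(c) = C1 - sqrt(2)*c^3/3 + sqrt(2)*c^2/2 + 2*c^2 - 2*c - sqrt(2)*c/2 + (C2*sin(sqrt(2)*c/2) + C3*cos(sqrt(2)*c/2))*exp(-sqrt(2)*c/2)


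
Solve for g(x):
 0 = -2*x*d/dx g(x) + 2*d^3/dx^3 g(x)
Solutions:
 g(x) = C1 + Integral(C2*airyai(x) + C3*airybi(x), x)


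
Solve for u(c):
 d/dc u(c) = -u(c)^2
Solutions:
 u(c) = 1/(C1 + c)


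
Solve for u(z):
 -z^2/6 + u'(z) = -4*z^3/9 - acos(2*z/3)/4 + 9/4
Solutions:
 u(z) = C1 - z^4/9 + z^3/18 - z*acos(2*z/3)/4 + 9*z/4 + sqrt(9 - 4*z^2)/8


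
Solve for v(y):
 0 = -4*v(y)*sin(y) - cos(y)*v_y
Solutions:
 v(y) = C1*cos(y)^4


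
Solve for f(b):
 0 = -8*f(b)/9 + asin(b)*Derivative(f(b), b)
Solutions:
 f(b) = C1*exp(8*Integral(1/asin(b), b)/9)


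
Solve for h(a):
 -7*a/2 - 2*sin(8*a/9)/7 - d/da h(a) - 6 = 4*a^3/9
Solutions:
 h(a) = C1 - a^4/9 - 7*a^2/4 - 6*a + 9*cos(8*a/9)/28


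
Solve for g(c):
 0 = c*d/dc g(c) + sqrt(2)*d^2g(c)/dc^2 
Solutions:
 g(c) = C1 + C2*erf(2^(1/4)*c/2)


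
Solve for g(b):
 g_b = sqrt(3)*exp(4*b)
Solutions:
 g(b) = C1 + sqrt(3)*exp(4*b)/4


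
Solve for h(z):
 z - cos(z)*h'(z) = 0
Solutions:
 h(z) = C1 + Integral(z/cos(z), z)


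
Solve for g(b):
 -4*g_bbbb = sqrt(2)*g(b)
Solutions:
 g(b) = (C1*sin(2^(1/8)*b/2) + C2*cos(2^(1/8)*b/2))*exp(-2^(1/8)*b/2) + (C3*sin(2^(1/8)*b/2) + C4*cos(2^(1/8)*b/2))*exp(2^(1/8)*b/2)


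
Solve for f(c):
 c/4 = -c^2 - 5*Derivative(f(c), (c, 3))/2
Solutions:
 f(c) = C1 + C2*c + C3*c^2 - c^5/150 - c^4/240


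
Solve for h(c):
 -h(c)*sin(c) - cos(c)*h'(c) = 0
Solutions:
 h(c) = C1*cos(c)


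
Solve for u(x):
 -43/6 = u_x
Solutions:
 u(x) = C1 - 43*x/6


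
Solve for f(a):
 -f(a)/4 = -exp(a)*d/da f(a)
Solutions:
 f(a) = C1*exp(-exp(-a)/4)


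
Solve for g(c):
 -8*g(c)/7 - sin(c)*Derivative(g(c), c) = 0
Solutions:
 g(c) = C1*(cos(c) + 1)^(4/7)/(cos(c) - 1)^(4/7)


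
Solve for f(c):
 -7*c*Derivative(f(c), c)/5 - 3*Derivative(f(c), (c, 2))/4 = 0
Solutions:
 f(c) = C1 + C2*erf(sqrt(210)*c/15)


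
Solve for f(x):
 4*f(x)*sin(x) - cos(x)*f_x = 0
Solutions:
 f(x) = C1/cos(x)^4


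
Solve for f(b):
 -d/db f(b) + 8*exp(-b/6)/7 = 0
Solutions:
 f(b) = C1 - 48*exp(-b/6)/7


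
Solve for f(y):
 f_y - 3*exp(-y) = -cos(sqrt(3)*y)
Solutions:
 f(y) = C1 - sqrt(3)*sin(sqrt(3)*y)/3 - 3*exp(-y)


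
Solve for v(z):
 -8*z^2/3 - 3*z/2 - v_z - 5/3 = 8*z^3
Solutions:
 v(z) = C1 - 2*z^4 - 8*z^3/9 - 3*z^2/4 - 5*z/3


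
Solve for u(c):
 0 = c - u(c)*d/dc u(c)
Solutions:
 u(c) = -sqrt(C1 + c^2)
 u(c) = sqrt(C1 + c^2)


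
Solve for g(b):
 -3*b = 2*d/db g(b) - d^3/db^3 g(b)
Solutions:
 g(b) = C1 + C2*exp(-sqrt(2)*b) + C3*exp(sqrt(2)*b) - 3*b^2/4


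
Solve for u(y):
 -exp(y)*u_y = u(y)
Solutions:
 u(y) = C1*exp(exp(-y))


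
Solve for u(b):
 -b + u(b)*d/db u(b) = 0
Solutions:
 u(b) = -sqrt(C1 + b^2)
 u(b) = sqrt(C1 + b^2)


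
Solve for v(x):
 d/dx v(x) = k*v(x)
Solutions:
 v(x) = C1*exp(k*x)


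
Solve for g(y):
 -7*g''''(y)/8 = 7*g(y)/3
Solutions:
 g(y) = (C1*sin(2^(1/4)*3^(3/4)*y/3) + C2*cos(2^(1/4)*3^(3/4)*y/3))*exp(-2^(1/4)*3^(3/4)*y/3) + (C3*sin(2^(1/4)*3^(3/4)*y/3) + C4*cos(2^(1/4)*3^(3/4)*y/3))*exp(2^(1/4)*3^(3/4)*y/3)


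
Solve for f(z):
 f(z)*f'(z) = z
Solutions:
 f(z) = -sqrt(C1 + z^2)
 f(z) = sqrt(C1 + z^2)


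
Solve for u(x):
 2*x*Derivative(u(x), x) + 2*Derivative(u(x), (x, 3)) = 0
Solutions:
 u(x) = C1 + Integral(C2*airyai(-x) + C3*airybi(-x), x)


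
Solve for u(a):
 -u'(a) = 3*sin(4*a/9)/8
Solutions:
 u(a) = C1 + 27*cos(4*a/9)/32


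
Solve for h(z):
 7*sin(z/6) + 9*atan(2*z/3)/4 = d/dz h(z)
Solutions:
 h(z) = C1 + 9*z*atan(2*z/3)/4 - 27*log(4*z^2 + 9)/16 - 42*cos(z/6)


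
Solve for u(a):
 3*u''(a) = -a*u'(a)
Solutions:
 u(a) = C1 + C2*erf(sqrt(6)*a/6)


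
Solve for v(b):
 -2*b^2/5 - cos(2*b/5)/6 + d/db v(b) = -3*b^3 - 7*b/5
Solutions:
 v(b) = C1 - 3*b^4/4 + 2*b^3/15 - 7*b^2/10 + 5*sin(2*b/5)/12


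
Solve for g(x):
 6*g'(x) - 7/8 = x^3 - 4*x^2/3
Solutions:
 g(x) = C1 + x^4/24 - 2*x^3/27 + 7*x/48


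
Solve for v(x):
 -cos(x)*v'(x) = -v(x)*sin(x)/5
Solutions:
 v(x) = C1/cos(x)^(1/5)


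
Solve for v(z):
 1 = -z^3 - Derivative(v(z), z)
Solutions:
 v(z) = C1 - z^4/4 - z


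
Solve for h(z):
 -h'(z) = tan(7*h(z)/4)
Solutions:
 h(z) = -4*asin(C1*exp(-7*z/4))/7 + 4*pi/7
 h(z) = 4*asin(C1*exp(-7*z/4))/7


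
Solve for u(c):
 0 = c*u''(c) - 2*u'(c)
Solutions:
 u(c) = C1 + C2*c^3


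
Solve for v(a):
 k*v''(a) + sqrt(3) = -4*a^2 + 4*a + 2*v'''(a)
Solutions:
 v(a) = C1 + C2*a + C3*exp(a*k/2) - a^4/(3*k) + 2*a^3*(1 - 4/k)/(3*k) + a^2*(-sqrt(3)/2 + 4/k - 16/k^2)/k


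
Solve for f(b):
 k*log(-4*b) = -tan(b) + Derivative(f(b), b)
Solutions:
 f(b) = C1 + b*k*(log(-b) - 1) + 2*b*k*log(2) - log(cos(b))


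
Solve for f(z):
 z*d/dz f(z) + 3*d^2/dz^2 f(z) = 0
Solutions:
 f(z) = C1 + C2*erf(sqrt(6)*z/6)


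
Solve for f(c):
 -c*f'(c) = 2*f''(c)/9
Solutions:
 f(c) = C1 + C2*erf(3*c/2)


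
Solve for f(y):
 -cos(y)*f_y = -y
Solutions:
 f(y) = C1 + Integral(y/cos(y), y)


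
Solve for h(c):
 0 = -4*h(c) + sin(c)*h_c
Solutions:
 h(c) = C1*(cos(c)^2 - 2*cos(c) + 1)/(cos(c)^2 + 2*cos(c) + 1)


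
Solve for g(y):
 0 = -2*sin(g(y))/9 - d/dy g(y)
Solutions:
 2*y/9 + log(cos(g(y)) - 1)/2 - log(cos(g(y)) + 1)/2 = C1


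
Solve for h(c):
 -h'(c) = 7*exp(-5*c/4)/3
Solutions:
 h(c) = C1 + 28*exp(-5*c/4)/15


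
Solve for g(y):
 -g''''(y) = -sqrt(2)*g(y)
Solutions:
 g(y) = C1*exp(-2^(1/8)*y) + C2*exp(2^(1/8)*y) + C3*sin(2^(1/8)*y) + C4*cos(2^(1/8)*y)


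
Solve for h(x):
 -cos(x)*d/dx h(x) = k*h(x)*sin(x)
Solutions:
 h(x) = C1*exp(k*log(cos(x)))


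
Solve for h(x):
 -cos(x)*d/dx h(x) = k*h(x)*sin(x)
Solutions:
 h(x) = C1*exp(k*log(cos(x)))


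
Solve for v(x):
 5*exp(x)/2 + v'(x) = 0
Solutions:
 v(x) = C1 - 5*exp(x)/2


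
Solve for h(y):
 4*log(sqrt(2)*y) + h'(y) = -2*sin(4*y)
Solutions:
 h(y) = C1 - 4*y*log(y) - 2*y*log(2) + 4*y + cos(4*y)/2


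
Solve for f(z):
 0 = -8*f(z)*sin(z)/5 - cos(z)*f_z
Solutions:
 f(z) = C1*cos(z)^(8/5)


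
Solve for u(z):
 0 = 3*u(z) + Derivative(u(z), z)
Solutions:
 u(z) = C1*exp(-3*z)


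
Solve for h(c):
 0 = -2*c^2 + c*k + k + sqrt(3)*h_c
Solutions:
 h(c) = C1 + 2*sqrt(3)*c^3/9 - sqrt(3)*c^2*k/6 - sqrt(3)*c*k/3


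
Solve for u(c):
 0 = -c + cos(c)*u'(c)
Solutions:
 u(c) = C1 + Integral(c/cos(c), c)


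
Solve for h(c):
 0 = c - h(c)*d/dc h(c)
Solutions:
 h(c) = -sqrt(C1 + c^2)
 h(c) = sqrt(C1 + c^2)


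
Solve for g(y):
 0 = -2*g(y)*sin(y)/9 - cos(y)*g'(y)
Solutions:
 g(y) = C1*cos(y)^(2/9)


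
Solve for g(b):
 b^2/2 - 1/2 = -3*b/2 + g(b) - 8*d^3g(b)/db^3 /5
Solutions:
 g(b) = C3*exp(5^(1/3)*b/2) + b^2/2 + 3*b/2 + (C1*sin(sqrt(3)*5^(1/3)*b/4) + C2*cos(sqrt(3)*5^(1/3)*b/4))*exp(-5^(1/3)*b/4) - 1/2


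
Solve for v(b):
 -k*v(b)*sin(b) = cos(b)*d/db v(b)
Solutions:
 v(b) = C1*exp(k*log(cos(b)))


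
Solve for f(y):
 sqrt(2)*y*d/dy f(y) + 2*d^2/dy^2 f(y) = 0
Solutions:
 f(y) = C1 + C2*erf(2^(1/4)*y/2)


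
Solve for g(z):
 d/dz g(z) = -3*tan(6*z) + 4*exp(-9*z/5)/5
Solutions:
 g(z) = C1 - log(tan(6*z)^2 + 1)/4 - 4*exp(-9*z/5)/9


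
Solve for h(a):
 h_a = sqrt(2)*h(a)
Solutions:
 h(a) = C1*exp(sqrt(2)*a)


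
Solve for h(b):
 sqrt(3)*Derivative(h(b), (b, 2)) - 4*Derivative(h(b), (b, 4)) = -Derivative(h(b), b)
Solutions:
 h(b) = C1 + C2*exp(-b*(3^(5/6)/(sqrt(9 - sqrt(3)) + 3)^(1/3) + 3^(2/3)*(sqrt(9 - sqrt(3)) + 3)^(1/3))/12)*sin(b*(-3^(1/6)*(sqrt(9 - sqrt(3)) + 3)^(1/3) + 3^(1/3)/(sqrt(9 - sqrt(3)) + 3)^(1/3))/4) + C3*exp(-b*(3^(5/6)/(sqrt(9 - sqrt(3)) + 3)^(1/3) + 3^(2/3)*(sqrt(9 - sqrt(3)) + 3)^(1/3))/12)*cos(b*(-3^(1/6)*(sqrt(9 - sqrt(3)) + 3)^(1/3) + 3^(1/3)/(sqrt(9 - sqrt(3)) + 3)^(1/3))/4) + C4*exp(b*(3^(5/6)/(sqrt(9 - sqrt(3)) + 3)^(1/3) + 3^(2/3)*(sqrt(9 - sqrt(3)) + 3)^(1/3))/6)


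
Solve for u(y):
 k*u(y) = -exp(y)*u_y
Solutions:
 u(y) = C1*exp(k*exp(-y))


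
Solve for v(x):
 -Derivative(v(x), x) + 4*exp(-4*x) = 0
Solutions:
 v(x) = C1 - exp(-4*x)


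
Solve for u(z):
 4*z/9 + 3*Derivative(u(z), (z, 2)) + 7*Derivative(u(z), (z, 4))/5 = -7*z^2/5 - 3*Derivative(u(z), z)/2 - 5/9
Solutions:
 u(z) = C1 + C2*exp(-70^(1/3)*z*(-(21 + sqrt(1001))^(1/3) + 2*70^(1/3)/(21 + sqrt(1001))^(1/3))/28)*sin(sqrt(3)*70^(1/3)*z*(2*70^(1/3)/(21 + sqrt(1001))^(1/3) + (21 + sqrt(1001))^(1/3))/28) + C3*exp(-70^(1/3)*z*(-(21 + sqrt(1001))^(1/3) + 2*70^(1/3)/(21 + sqrt(1001))^(1/3))/28)*cos(sqrt(3)*70^(1/3)*z*(2*70^(1/3)/(21 + sqrt(1001))^(1/3) + (21 + sqrt(1001))^(1/3))/28) + C4*exp(70^(1/3)*z*(-(21 + sqrt(1001))^(1/3) + 2*70^(1/3)/(21 + sqrt(1001))^(1/3))/14) - 14*z^3/45 + 232*z^2/135 - 326*z/45


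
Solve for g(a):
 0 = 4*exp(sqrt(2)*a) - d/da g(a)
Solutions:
 g(a) = C1 + 2*sqrt(2)*exp(sqrt(2)*a)


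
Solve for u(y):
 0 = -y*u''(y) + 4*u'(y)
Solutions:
 u(y) = C1 + C2*y^5


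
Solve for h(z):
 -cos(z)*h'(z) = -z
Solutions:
 h(z) = C1 + Integral(z/cos(z), z)


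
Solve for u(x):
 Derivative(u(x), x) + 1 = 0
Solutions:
 u(x) = C1 - x


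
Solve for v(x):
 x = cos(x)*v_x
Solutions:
 v(x) = C1 + Integral(x/cos(x), x)


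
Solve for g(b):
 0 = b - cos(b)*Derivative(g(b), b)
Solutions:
 g(b) = C1 + Integral(b/cos(b), b)


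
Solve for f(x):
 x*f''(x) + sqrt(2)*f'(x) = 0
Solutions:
 f(x) = C1 + C2*x^(1 - sqrt(2))


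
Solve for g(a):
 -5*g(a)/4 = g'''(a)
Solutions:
 g(a) = C3*exp(-10^(1/3)*a/2) + (C1*sin(10^(1/3)*sqrt(3)*a/4) + C2*cos(10^(1/3)*sqrt(3)*a/4))*exp(10^(1/3)*a/4)


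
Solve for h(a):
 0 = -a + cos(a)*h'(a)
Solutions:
 h(a) = C1 + Integral(a/cos(a), a)


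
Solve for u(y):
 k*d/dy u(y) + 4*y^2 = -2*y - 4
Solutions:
 u(y) = C1 - 4*y^3/(3*k) - y^2/k - 4*y/k


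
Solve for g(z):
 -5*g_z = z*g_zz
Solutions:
 g(z) = C1 + C2/z^4


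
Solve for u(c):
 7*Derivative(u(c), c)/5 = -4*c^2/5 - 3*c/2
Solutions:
 u(c) = C1 - 4*c^3/21 - 15*c^2/28


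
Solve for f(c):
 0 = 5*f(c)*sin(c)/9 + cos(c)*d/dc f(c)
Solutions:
 f(c) = C1*cos(c)^(5/9)


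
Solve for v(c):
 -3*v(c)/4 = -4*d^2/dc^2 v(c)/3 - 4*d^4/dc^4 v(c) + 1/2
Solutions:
 v(c) = C1*exp(-sqrt(3)*c*sqrt(-2 + sqrt(31))/6) + C2*exp(sqrt(3)*c*sqrt(-2 + sqrt(31))/6) + C3*sin(sqrt(3)*c*sqrt(2 + sqrt(31))/6) + C4*cos(sqrt(3)*c*sqrt(2 + sqrt(31))/6) - 2/3


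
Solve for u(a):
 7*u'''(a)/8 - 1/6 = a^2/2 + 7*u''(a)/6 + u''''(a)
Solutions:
 u(a) = C1 + C2*a - a^4/28 - 3*a^3/28 + 43*a^2/784 + (C3*sin(sqrt(2247)*a/48) + C4*cos(sqrt(2247)*a/48))*exp(7*a/16)


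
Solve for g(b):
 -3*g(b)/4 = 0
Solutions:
 g(b) = 0


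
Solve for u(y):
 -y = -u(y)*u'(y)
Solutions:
 u(y) = -sqrt(C1 + y^2)
 u(y) = sqrt(C1 + y^2)


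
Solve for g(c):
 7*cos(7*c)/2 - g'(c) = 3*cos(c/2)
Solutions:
 g(c) = C1 - 6*sin(c/2) + sin(7*c)/2


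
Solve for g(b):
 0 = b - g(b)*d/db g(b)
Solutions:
 g(b) = -sqrt(C1 + b^2)
 g(b) = sqrt(C1 + b^2)


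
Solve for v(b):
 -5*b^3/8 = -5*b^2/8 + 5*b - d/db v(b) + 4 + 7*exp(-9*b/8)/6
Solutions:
 v(b) = C1 + 5*b^4/32 - 5*b^3/24 + 5*b^2/2 + 4*b - 28*exp(-9*b/8)/27


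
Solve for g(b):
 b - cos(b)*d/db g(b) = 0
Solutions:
 g(b) = C1 + Integral(b/cos(b), b)


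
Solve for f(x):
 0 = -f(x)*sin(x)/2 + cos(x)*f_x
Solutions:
 f(x) = C1/sqrt(cos(x))


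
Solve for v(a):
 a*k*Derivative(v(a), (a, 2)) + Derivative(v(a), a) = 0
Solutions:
 v(a) = C1 + a^(((re(k) - 1)*re(k) + im(k)^2)/(re(k)^2 + im(k)^2))*(C2*sin(log(a)*Abs(im(k))/(re(k)^2 + im(k)^2)) + C3*cos(log(a)*im(k)/(re(k)^2 + im(k)^2)))


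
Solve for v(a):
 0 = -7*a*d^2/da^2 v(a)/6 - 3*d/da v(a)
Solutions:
 v(a) = C1 + C2/a^(11/7)


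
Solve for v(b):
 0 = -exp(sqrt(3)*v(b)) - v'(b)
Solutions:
 v(b) = sqrt(3)*(2*log(1/(C1 + b)) - log(3))/6


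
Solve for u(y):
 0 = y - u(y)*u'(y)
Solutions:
 u(y) = -sqrt(C1 + y^2)
 u(y) = sqrt(C1 + y^2)


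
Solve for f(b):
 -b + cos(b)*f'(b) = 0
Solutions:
 f(b) = C1 + Integral(b/cos(b), b)


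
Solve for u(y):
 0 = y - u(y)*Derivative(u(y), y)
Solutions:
 u(y) = -sqrt(C1 + y^2)
 u(y) = sqrt(C1 + y^2)


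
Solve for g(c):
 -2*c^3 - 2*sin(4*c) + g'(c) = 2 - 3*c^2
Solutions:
 g(c) = C1 + c^4/2 - c^3 + 2*c - cos(4*c)/2


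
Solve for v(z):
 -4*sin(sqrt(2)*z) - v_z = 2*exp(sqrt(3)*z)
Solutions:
 v(z) = C1 - 2*sqrt(3)*exp(sqrt(3)*z)/3 + 2*sqrt(2)*cos(sqrt(2)*z)


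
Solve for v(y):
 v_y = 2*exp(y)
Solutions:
 v(y) = C1 + 2*exp(y)


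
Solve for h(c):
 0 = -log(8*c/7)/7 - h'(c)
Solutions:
 h(c) = C1 - c*log(c)/7 - 3*c*log(2)/7 + c/7 + c*log(7)/7


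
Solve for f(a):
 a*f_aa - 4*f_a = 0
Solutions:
 f(a) = C1 + C2*a^5


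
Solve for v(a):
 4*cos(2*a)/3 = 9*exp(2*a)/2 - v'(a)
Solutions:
 v(a) = C1 + 9*exp(2*a)/4 - 2*sin(2*a)/3


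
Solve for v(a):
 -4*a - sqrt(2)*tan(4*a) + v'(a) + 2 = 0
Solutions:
 v(a) = C1 + 2*a^2 - 2*a - sqrt(2)*log(cos(4*a))/4


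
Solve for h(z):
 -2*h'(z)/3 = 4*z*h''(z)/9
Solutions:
 h(z) = C1 + C2/sqrt(z)


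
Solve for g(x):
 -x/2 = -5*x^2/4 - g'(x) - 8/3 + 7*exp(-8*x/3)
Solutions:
 g(x) = C1 - 5*x^3/12 + x^2/4 - 8*x/3 - 21*exp(-8*x/3)/8


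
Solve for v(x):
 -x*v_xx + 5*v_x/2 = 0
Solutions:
 v(x) = C1 + C2*x^(7/2)


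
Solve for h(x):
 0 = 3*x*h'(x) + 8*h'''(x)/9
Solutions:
 h(x) = C1 + Integral(C2*airyai(-3*x/2) + C3*airybi(-3*x/2), x)


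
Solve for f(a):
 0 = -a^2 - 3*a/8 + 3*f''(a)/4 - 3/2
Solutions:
 f(a) = C1 + C2*a + a^4/9 + a^3/12 + a^2


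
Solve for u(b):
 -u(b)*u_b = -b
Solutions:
 u(b) = -sqrt(C1 + b^2)
 u(b) = sqrt(C1 + b^2)


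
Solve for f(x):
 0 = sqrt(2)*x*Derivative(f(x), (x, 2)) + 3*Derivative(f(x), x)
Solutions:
 f(x) = C1 + C2*x^(1 - 3*sqrt(2)/2)


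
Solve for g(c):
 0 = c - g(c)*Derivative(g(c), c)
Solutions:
 g(c) = -sqrt(C1 + c^2)
 g(c) = sqrt(C1 + c^2)


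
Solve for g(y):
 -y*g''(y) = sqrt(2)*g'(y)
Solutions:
 g(y) = C1 + C2*y^(1 - sqrt(2))


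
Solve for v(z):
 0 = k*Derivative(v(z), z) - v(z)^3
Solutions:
 v(z) = -sqrt(2)*sqrt(-k/(C1*k + z))/2
 v(z) = sqrt(2)*sqrt(-k/(C1*k + z))/2


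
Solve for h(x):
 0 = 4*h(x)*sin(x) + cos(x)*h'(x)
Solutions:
 h(x) = C1*cos(x)^4


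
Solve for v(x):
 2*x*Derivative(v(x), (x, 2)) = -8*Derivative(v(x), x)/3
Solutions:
 v(x) = C1 + C2/x^(1/3)


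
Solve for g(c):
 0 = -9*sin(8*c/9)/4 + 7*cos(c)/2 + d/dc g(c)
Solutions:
 g(c) = C1 - 7*sin(c)/2 - 81*cos(8*c/9)/32


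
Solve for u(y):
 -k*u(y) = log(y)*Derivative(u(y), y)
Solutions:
 u(y) = C1*exp(-k*li(y))


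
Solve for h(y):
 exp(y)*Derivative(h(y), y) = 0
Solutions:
 h(y) = C1


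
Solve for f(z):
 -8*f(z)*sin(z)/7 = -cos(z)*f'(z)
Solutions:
 f(z) = C1/cos(z)^(8/7)


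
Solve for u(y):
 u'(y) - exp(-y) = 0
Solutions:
 u(y) = C1 - exp(-y)


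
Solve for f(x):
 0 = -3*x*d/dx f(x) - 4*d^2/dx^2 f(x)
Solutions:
 f(x) = C1 + C2*erf(sqrt(6)*x/4)


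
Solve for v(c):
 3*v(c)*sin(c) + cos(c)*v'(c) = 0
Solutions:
 v(c) = C1*cos(c)^3


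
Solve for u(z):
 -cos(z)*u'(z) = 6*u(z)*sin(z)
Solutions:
 u(z) = C1*cos(z)^6


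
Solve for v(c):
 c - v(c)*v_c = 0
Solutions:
 v(c) = -sqrt(C1 + c^2)
 v(c) = sqrt(C1 + c^2)


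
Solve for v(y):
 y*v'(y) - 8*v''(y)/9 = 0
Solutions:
 v(y) = C1 + C2*erfi(3*y/4)


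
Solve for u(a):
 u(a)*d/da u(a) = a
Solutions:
 u(a) = -sqrt(C1 + a^2)
 u(a) = sqrt(C1 + a^2)


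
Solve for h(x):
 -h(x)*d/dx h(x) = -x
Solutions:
 h(x) = -sqrt(C1 + x^2)
 h(x) = sqrt(C1 + x^2)


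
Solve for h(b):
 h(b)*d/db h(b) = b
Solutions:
 h(b) = -sqrt(C1 + b^2)
 h(b) = sqrt(C1 + b^2)


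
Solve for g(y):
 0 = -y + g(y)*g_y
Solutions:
 g(y) = -sqrt(C1 + y^2)
 g(y) = sqrt(C1 + y^2)


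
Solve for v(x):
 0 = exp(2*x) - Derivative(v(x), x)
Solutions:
 v(x) = C1 + exp(2*x)/2


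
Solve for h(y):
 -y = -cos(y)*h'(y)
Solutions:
 h(y) = C1 + Integral(y/cos(y), y)


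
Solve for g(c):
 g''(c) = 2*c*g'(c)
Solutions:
 g(c) = C1 + C2*erfi(c)


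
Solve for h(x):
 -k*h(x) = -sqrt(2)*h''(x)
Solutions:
 h(x) = C1*exp(-2^(3/4)*sqrt(k)*x/2) + C2*exp(2^(3/4)*sqrt(k)*x/2)


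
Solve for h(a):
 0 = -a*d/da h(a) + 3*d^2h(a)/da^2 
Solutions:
 h(a) = C1 + C2*erfi(sqrt(6)*a/6)


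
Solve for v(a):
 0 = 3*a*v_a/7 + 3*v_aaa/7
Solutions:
 v(a) = C1 + Integral(C2*airyai(-a) + C3*airybi(-a), a)


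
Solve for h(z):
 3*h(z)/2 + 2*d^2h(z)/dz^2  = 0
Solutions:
 h(z) = C1*sin(sqrt(3)*z/2) + C2*cos(sqrt(3)*z/2)


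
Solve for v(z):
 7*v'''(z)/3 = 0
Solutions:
 v(z) = C1 + C2*z + C3*z^2


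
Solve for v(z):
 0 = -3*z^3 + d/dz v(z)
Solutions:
 v(z) = C1 + 3*z^4/4


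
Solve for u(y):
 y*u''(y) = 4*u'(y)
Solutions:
 u(y) = C1 + C2*y^5


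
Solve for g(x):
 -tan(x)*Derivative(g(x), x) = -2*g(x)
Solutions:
 g(x) = C1*sin(x)^2


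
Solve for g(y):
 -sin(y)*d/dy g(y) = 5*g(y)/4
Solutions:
 g(y) = C1*(cos(y) + 1)^(5/8)/(cos(y) - 1)^(5/8)


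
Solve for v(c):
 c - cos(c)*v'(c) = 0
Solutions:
 v(c) = C1 + Integral(c/cos(c), c)


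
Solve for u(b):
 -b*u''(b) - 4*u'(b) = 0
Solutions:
 u(b) = C1 + C2/b^3


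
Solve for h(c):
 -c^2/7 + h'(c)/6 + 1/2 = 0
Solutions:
 h(c) = C1 + 2*c^3/7 - 3*c


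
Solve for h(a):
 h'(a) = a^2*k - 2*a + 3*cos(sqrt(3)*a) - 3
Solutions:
 h(a) = C1 + a^3*k/3 - a^2 - 3*a + sqrt(3)*sin(sqrt(3)*a)


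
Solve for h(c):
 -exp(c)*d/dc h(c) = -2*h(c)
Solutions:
 h(c) = C1*exp(-2*exp(-c))


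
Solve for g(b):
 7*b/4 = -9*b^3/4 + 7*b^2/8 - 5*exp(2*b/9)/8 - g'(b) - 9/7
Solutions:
 g(b) = C1 - 9*b^4/16 + 7*b^3/24 - 7*b^2/8 - 9*b/7 - 45*exp(2*b/9)/16


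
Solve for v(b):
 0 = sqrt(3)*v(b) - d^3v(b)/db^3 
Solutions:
 v(b) = C3*exp(3^(1/6)*b) + (C1*sin(3^(2/3)*b/2) + C2*cos(3^(2/3)*b/2))*exp(-3^(1/6)*b/2)


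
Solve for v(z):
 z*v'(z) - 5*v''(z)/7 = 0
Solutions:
 v(z) = C1 + C2*erfi(sqrt(70)*z/10)


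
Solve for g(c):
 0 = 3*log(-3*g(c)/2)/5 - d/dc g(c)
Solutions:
 -5*Integral(1/(log(-_y) - log(2) + log(3)), (_y, g(c)))/3 = C1 - c
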